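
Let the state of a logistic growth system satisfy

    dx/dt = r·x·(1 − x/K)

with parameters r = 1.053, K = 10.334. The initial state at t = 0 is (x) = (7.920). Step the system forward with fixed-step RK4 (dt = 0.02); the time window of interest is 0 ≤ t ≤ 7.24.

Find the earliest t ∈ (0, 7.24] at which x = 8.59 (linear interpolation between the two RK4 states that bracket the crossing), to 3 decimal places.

t = 0.386

t=0.000: state=(7.920)
step 1 (dt=0.02): k1=(1.948), k2=(1.937), k3=(1.937), k4=(1.926); state += dt/6·(k1+2k2+2k3+k4)
t=0.020: state=(7.959)
t=0.040: state=(7.997)
t=0.060: state=(8.035)
t=0.380: state=(8.581)
next step: t=0.400: state=(8.611) — x has crossed 8.59
linear interpolation between t=0.380 (8.58104) and t=0.400 (8.61148) → t≈0.386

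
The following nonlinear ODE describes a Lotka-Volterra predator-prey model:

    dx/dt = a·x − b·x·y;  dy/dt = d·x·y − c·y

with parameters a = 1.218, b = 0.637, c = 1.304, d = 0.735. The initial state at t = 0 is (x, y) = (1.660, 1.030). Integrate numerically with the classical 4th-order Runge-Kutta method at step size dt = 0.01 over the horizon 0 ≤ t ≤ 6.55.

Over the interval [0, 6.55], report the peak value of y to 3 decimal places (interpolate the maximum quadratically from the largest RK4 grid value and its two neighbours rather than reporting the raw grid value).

t=0.000: state=(1.660, 1.030)
step 1 (dt=0.01): k1=(0.933, -0.086), k2=(0.936, -0.083), k3=(0.936, -0.083), k4=(0.939, -0.079); state += dt/6·(k1+2k2+2k3+k4)
t=0.010: state=(1.669, 1.029)
t=0.020: state=(1.679, 1.028)
t=0.030: state=(1.688, 1.028)
continuing one RK4 step at a time; state shown every 25 steps (Δt=0.25):
t=0.250: state=(1.911, 1.032)
t=0.500: state=(2.191, 1.085)
t=0.750: state=(2.479, 1.203)
t=1.000: state=(2.734, 1.403)
t=1.250: state=(2.899, 1.703)
t=1.500: state=(2.907, 2.101)
t=1.750: state=(2.722, 2.552)
t=2.000: state=(2.378, 2.948)
t=2.250: state=(1.975, 3.174)
t=2.500: state=(1.610, 3.182)
t=2.750: state=(1.331, 3.005)
t=3.000: state=(1.143, 2.719)
t=3.250: state=(1.032, 2.394)
t=3.500: state=(0.980, 2.077)
t=3.750: state=(0.977, 1.793)
t=4.000: state=(1.016, 1.554)
t=4.250: state=(1.093, 1.360)
t=4.500: state=(1.208, 1.212)
t=4.750: state=(1.362, 1.107)
t=5.000: state=(1.557, 1.045)
t=5.250: state=(1.792, 1.025)
t=5.500: state=(2.060, 1.054)
t=5.750: state=(2.348, 1.140)
t=6.000: state=(2.624, 1.300)
t=6.250: state=(2.839, 1.552)
t=6.500: state=(2.927, 1.908)
t=6.550: state=(2.923, 1.990)
largest grid value and its neighbours: y(2.370)=3.20464, y(2.380)=3.20485, y(2.390)=3.20472
parabola through these three points peaks at t≈2.381 with y≈3.20485

max y = 3.205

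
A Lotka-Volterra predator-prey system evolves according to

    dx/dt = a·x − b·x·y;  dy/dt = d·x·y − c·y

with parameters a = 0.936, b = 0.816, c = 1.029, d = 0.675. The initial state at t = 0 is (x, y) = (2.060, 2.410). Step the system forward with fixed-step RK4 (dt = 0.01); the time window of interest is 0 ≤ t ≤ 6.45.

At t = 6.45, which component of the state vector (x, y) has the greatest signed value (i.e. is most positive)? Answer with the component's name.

t=0.000: state=(2.060, 2.410)
step 1 (dt=0.01): k1=(-2.123, 0.871), k2=(-2.119, 0.855), k3=(-2.119, 0.855), k4=(-2.115, 0.840); state += dt/6·(k1+2k2+2k3+k4)
t=0.010: state=(2.039, 2.419)
t=0.020: state=(2.018, 2.427)
t=0.030: state=(1.997, 2.435)
continuing one RK4 step at a time; state shown every 25 steps (Δt=0.25):
t=0.250: state=(1.568, 2.527)
t=0.500: state=(1.188, 2.461)
t=0.750: state=(0.925, 2.271)
t=1.000: state=(0.754, 2.021)
t=1.250: state=(0.648, 1.757)
t=1.500: state=(0.587, 1.507)
t=1.750: state=(0.559, 1.283)
t=2.000: state=(0.554, 1.089)
t=2.250: state=(0.571, 0.926)
t=2.500: state=(0.606, 0.790)
t=2.750: state=(0.659, 0.680)
t=3.000: state=(0.732, 0.591)
t=3.250: state=(0.826, 0.521)
t=3.500: state=(0.944, 0.467)
t=3.750: state=(1.088, 0.429)
t=4.000: state=(1.264, 0.404)
t=4.250: state=(1.473, 0.393)
t=4.500: state=(1.717, 0.398)
t=4.750: state=(1.997, 0.421)
t=5.000: state=(2.306, 0.467)
t=5.250: state=(2.629, 0.548)
t=5.500: state=(2.934, 0.678)
t=5.750: state=(3.168, 0.878)
t=6.000: state=(3.254, 1.171)
t=6.250: state=(3.118, 1.555)
t=6.450: state=(2.838, 1.895)
compare at T: x=2.838, y=1.895

largest component: x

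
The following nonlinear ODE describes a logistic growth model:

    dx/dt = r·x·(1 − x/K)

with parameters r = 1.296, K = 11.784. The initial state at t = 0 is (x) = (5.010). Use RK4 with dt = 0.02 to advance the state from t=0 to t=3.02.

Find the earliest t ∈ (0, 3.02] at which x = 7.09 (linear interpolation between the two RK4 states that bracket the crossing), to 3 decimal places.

t=0.000: state=(5.010)
step 1 (dt=0.02): k1=(3.732), k2=(3.740), k3=(3.740), k4=(3.746); state += dt/6·(k1+2k2+2k3+k4)
t=0.020: state=(5.085)
t=0.040: state=(5.160)
t=0.060: state=(5.235)
continuing one RK4 step at a time; state shown every 5 steps (Δt=0.1):
t=0.100: state=(5.386)
t=0.200: state=(5.767)
t=0.300: state=(6.149)
t=0.400: state=(6.528)
t=0.500: state=(6.902)
t=0.540: state=(7.050)
next step: t=0.560: state=(7.123) — x has crossed 7.09
linear interpolation between t=0.540 (7.04979) and t=0.560 (7.12301) → t≈0.551

t = 0.551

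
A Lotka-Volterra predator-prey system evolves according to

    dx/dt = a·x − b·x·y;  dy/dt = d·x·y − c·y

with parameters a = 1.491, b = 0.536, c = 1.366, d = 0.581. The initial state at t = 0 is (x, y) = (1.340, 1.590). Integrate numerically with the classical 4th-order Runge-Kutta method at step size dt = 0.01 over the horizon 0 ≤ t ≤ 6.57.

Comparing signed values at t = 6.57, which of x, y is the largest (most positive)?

largest component: x

t=0.000: state=(1.340, 1.590)
step 1 (dt=0.01): k1=(0.856, -0.934), k2=(0.862, -0.927), k3=(0.862, -0.927), k4=(0.868, -0.921); state += dt/6·(k1+2k2+2k3+k4)
t=0.010: state=(1.349, 1.581)
t=0.020: state=(1.357, 1.572)
t=0.030: state=(1.366, 1.563)
continuing one RK4 step at a time; state shown every 25 steps (Δt=0.25):
t=0.250: state=(1.594, 1.397)
t=0.500: state=(1.935, 1.281)
t=0.750: state=(2.374, 1.244)
t=1.000: state=(2.911, 1.296)
t=1.250: state=(3.517, 1.469)
t=1.500: state=(4.106, 1.818)
t=1.750: state=(4.502, 2.423)
t=2.000: state=(4.460, 3.323)
t=2.250: state=(3.870, 4.351)
t=2.500: state=(2.968, 5.087)
t=2.750: state=(2.144, 5.227)
t=3.000: state=(1.578, 4.852)
t=3.250: state=(1.245, 4.223)
t=3.500: state=(1.074, 3.546)
t=3.750: state=(1.012, 2.929)
t=4.000: state=(1.028, 2.412)
t=4.250: state=(1.112, 2.001)
t=4.500: state=(1.262, 1.688)
t=4.750: state=(1.484, 1.463)
t=5.000: state=(1.790, 1.318)
t=5.250: state=(2.190, 1.249)
t=5.500: state=(2.690, 1.264)
t=5.750: state=(3.274, 1.384)
t=6.000: state=(3.886, 1.655)
t=6.250: state=(4.385, 2.150)
t=6.500: state=(4.542, 2.939)
t=6.570: state=(4.493, 3.210)
compare at T: x=4.493, y=3.210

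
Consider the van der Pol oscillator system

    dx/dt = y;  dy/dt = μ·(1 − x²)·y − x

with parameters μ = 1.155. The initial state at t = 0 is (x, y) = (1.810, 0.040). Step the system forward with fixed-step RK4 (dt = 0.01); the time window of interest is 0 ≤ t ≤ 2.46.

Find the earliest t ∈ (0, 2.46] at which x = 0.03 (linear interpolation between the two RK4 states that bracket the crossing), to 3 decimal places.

t=0.000: state=(1.810, 0.040)
step 1 (dt=0.01): k1=(0.040, -1.915), k2=(0.030, -1.890), k3=(0.031, -1.890), k4=(0.021, -1.866); state += dt/6·(k1+2k2+2k3+k4)
t=0.010: state=(1.810, 0.021)
t=0.020: state=(1.810, 0.003)
t=0.030: state=(1.810, -0.015)
continuing one RK4 step at a time; state shown every 10 steps (Δt=0.1):
t=0.100: state=(1.805, -0.128)
t=0.200: state=(1.786, -0.258)
t=0.300: state=(1.755, -0.358)
t=0.400: state=(1.715, -0.439)
t=0.500: state=(1.667, -0.507)
t=0.600: state=(1.614, -0.566)
t=0.700: state=(1.554, -0.621)
t=0.800: state=(1.489, -0.675)
t=0.900: state=(1.419, -0.730)
t=1.000: state=(1.343, -0.788)
t=1.100: state=(1.261, -0.852)
t=1.200: state=(1.173, -0.925)
t=1.300: state=(1.076, -1.008)
t=1.400: state=(0.971, -1.104)
t=1.500: state=(0.855, -1.218)
t=1.600: state=(0.726, -1.352)
t=1.700: state=(0.583, -1.512)
t=1.800: state=(0.423, -1.701)
t=1.900: state=(0.242, -1.919)
t=2.000: state=(0.038, -2.163)
next step: t=2.010: state=(0.017, -2.189) — x has crossed 0.03
linear interpolation between t=2.000 (0.03830) and t=2.010 (0.01654) → t≈2.004

t = 2.004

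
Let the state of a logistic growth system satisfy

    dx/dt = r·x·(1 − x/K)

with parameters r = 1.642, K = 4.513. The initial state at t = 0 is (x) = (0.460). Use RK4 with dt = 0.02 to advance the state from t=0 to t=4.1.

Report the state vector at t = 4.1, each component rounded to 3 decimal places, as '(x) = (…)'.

t=0.000: state=(0.460)
step 1 (dt=0.02): k1=(0.678), k2=(0.687), k3=(0.687), k4=(0.696); state += dt/6·(k1+2k2+2k3+k4)
t=0.020: state=(0.474)
t=0.040: state=(0.488)
t=0.060: state=(0.502)
continuing one RK4 step at a time; state shown every 10 steps (Δt=0.2):
t=0.200: state=(0.614)
t=0.400: state=(0.810)
t=0.600: state=(1.052)
t=0.800: state=(1.340)
t=1.000: state=(1.668)
t=1.200: state=(2.025)
t=1.400: state=(2.395)
t=1.600: state=(2.757)
t=1.800: state=(3.094)
t=2.000: state=(3.393)
t=2.200: state=(3.646)
t=2.400: state=(3.853)
t=2.600: state=(4.018)
t=2.800: state=(4.145)
t=3.000: state=(4.242)
t=3.200: state=(4.314)
t=3.400: state=(4.368)
t=3.600: state=(4.408)
t=3.800: state=(4.437)
t=4.000: state=(4.458)
t=4.100: state=(4.466)

(x) = (4.466)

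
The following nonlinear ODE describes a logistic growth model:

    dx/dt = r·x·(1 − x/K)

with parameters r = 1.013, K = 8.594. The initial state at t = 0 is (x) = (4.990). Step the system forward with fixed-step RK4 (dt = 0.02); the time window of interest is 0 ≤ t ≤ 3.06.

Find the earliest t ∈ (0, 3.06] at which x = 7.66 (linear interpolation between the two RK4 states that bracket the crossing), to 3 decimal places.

t=0.000: state=(4.990)
step 1 (dt=0.02): k1=(2.120), k2=(2.116), k3=(2.116), k4=(2.113); state += dt/6·(k1+2k2+2k3+k4)
t=0.020: state=(5.032)
t=0.040: state=(5.075)
t=0.060: state=(5.117)
continuing one RK4 step at a time; state shown every 5 steps (Δt=0.1):
t=0.100: state=(5.200)
t=0.200: state=(5.406)
t=0.300: state=(5.606)
t=0.400: state=(5.800)
t=0.500: state=(5.988)
t=0.600: state=(6.168)
t=0.700: state=(6.341)
t=0.800: state=(6.505)
t=0.900: state=(6.661)
t=1.000: state=(6.808)
t=1.100: state=(6.947)
t=1.200: state=(7.078)
t=1.300: state=(7.200)
t=1.400: state=(7.315)
t=1.500: state=(7.421)
t=1.600: state=(7.520)
t=1.700: state=(7.612)
t=1.740: state=(7.646)
next step: t=1.760: state=(7.663) — x has crossed 7.66
linear interpolation between t=1.740 (7.64636) and t=1.760 (7.66331) → t≈1.756

t = 1.756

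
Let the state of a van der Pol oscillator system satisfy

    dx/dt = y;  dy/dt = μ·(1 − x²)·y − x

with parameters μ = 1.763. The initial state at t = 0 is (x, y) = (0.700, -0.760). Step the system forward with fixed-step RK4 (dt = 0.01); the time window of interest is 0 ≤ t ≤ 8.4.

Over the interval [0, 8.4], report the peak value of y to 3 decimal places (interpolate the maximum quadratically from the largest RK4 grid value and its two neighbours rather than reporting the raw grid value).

t=0.000: state=(0.700, -0.760)
step 1 (dt=0.01): k1=(-0.760, -1.383), k2=(-0.767, -1.393), k3=(-0.767, -1.393), k4=(-0.774, -1.403); state += dt/6·(k1+2k2+2k3+k4)
t=0.010: state=(0.692, -0.774)
t=0.020: state=(0.685, -0.788)
t=0.030: state=(0.677, -0.802)
continuing one RK4 step at a time; state shown every 50 steps (Δt=0.5):
t=0.500: state=(0.087, -1.860)
t=1.000: state=(-1.228, -2.829)
t=1.500: state=(-1.915, -0.155)
t=2.000: state=(-1.818, 0.365)
t=2.500: state=(-1.603, 0.490)
t=3.000: state=(-1.321, 0.656)
t=3.500: state=(-0.914, 1.034)
t=4.000: state=(-0.161, 2.208)
t=4.500: state=(1.380, 3.098)
t=5.000: state=(2.018, 0.022)
t=5.500: state=(1.897, -0.363)
t=6.000: state=(1.692, -0.456)
t=6.500: state=(1.435, -0.584)
t=7.000: state=(1.086, -0.851)
t=7.500: state=(0.507, -1.609)
t=8.000: state=(-0.753, -3.484)
t=8.400: state=(-1.864, -1.330)
largest grid value and its neighbours: y(4.350)=3.52628, y(4.360)=3.53058, y(4.370)=3.53055
parabola through these three points peaks at t≈4.365 with y≈3.53110

max y = 3.531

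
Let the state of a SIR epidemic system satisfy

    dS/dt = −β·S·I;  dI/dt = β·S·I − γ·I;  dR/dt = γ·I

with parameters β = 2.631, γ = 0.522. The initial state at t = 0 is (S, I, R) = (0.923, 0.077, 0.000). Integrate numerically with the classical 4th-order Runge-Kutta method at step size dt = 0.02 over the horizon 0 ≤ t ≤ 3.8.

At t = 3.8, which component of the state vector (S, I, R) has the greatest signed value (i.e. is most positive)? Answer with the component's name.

largest component: R

t=0.000: state=(0.923, 0.077, 0.000)
step 1 (dt=0.02): k1=(-0.187, 0.147, 0.040), k2=(-0.190, 0.149, 0.041), k3=(-0.190, 0.149, 0.041), k4=(-0.193, 0.152, 0.042); state += dt/6·(k1+2k2+2k3+k4)
t=0.020: state=(0.919, 0.080, 0.001)
t=0.040: state=(0.915, 0.083, 0.002)
t=0.060: state=(0.911, 0.086, 0.003)
continuing one RK4 step at a time; state shown every 10 steps (Δt=0.2):
t=0.200: state=(0.879, 0.112, 0.010)
t=0.400: state=(0.819, 0.157, 0.024)
t=0.600: state=(0.743, 0.214, 0.043)
t=0.800: state=(0.653, 0.278, 0.069)
t=1.000: state=(0.555, 0.344, 0.101)
t=1.200: state=(0.455, 0.405, 0.140)
t=1.400: state=(0.363, 0.452, 0.185)
t=1.600: state=(0.284, 0.482, 0.234)
t=1.800: state=(0.219, 0.496, 0.285)
t=2.000: state=(0.169, 0.494, 0.337)
t=2.200: state=(0.131, 0.481, 0.388)
t=2.400: state=(0.102, 0.461, 0.437)
t=2.600: state=(0.080, 0.435, 0.484)
t=2.800: state=(0.064, 0.407, 0.528)
t=3.000: state=(0.052, 0.378, 0.569)
t=3.200: state=(0.043, 0.350, 0.607)
t=3.400: state=(0.036, 0.322, 0.642)
t=3.600: state=(0.031, 0.295, 0.674)
t=3.800: state=(0.027, 0.270, 0.704)
compare at T: S=0.027, I=0.270, R=0.704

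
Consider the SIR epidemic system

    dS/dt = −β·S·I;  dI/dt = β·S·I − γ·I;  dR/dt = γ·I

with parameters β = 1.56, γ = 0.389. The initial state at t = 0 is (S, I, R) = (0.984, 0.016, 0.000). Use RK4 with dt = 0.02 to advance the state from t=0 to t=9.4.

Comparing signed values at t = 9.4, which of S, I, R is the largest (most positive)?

t=0.000: state=(0.984, 0.016, 0.000)
step 1 (dt=0.02): k1=(-0.025, 0.018, 0.006), k2=(-0.025, 0.019, 0.006), k3=(-0.025, 0.019, 0.006), k4=(-0.025, 0.019, 0.006); state += dt/6·(k1+2k2+2k3+k4)
t=0.020: state=(0.984, 0.016, 0.000)
t=0.040: state=(0.983, 0.017, 0.000)
t=0.060: state=(0.982, 0.017, 0.000)
continuing one RK4 step at a time; state shown every 25 steps (Δt=0.5):
t=0.500: state=(0.968, 0.028, 0.004)
t=1.000: state=(0.940, 0.049, 0.012)
t=1.500: state=(0.894, 0.082, 0.024)
t=2.000: state=(0.823, 0.133, 0.045)
t=2.500: state=(0.723, 0.200, 0.077)
t=3.000: state=(0.601, 0.276, 0.123)
t=3.500: state=(0.471, 0.345, 0.184)
t=4.000: state=(0.353, 0.391, 0.256)
t=4.500: state=(0.258, 0.408, 0.334)
t=5.000: state=(0.188, 0.399, 0.413)
t=5.500: state=(0.139, 0.373, 0.488)
t=6.000: state=(0.105, 0.337, 0.557)
t=6.500: state=(0.082, 0.299, 0.619)
t=7.000: state=(0.066, 0.260, 0.674)
t=7.500: state=(0.055, 0.225, 0.721)
t=8.000: state=(0.046, 0.192, 0.761)
t=8.500: state=(0.040, 0.164, 0.796)
t=9.000: state=(0.036, 0.139, 0.825)
t=9.400: state=(0.033, 0.121, 0.845)
compare at T: S=0.033, I=0.121, R=0.845

largest component: R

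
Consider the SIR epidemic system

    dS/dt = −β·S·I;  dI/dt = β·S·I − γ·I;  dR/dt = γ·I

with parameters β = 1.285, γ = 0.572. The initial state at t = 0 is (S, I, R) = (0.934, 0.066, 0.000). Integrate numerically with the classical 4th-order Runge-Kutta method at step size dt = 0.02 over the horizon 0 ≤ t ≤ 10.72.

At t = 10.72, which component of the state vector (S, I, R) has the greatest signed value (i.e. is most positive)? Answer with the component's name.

t=0.000: state=(0.934, 0.066, 0.000)
step 1 (dt=0.02): k1=(-0.079, 0.041, 0.038), k2=(-0.080, 0.042, 0.038), k3=(-0.080, 0.042, 0.038), k4=(-0.080, 0.042, 0.038); state += dt/6·(k1+2k2+2k3+k4)
t=0.020: state=(0.932, 0.067, 0.001)
t=0.040: state=(0.931, 0.068, 0.002)
t=0.060: state=(0.929, 0.069, 0.002)
continuing one RK4 step at a time; state shown every 25 steps (Δt=0.5):
t=0.500: state=(0.889, 0.089, 0.022)
t=1.000: state=(0.832, 0.116, 0.051)
t=1.500: state=(0.765, 0.146, 0.089)
t=2.000: state=(0.690, 0.175, 0.135)
t=2.500: state=(0.611, 0.200, 0.189)
t=3.000: state=(0.534, 0.217, 0.249)
t=3.500: state=(0.463, 0.225, 0.312)
t=4.000: state=(0.401, 0.223, 0.376)
t=4.500: state=(0.349, 0.213, 0.439)
t=5.000: state=(0.306, 0.197, 0.497)
t=5.500: state=(0.271, 0.178, 0.551)
t=6.000: state=(0.243, 0.158, 0.599)
t=6.500: state=(0.221, 0.138, 0.641)
t=7.000: state=(0.204, 0.118, 0.678)
t=7.500: state=(0.190, 0.101, 0.709)
t=8.000: state=(0.179, 0.085, 0.736)
t=8.500: state=(0.170, 0.072, 0.758)
t=9.000: state=(0.163, 0.060, 0.777)
t=9.500: state=(0.157, 0.050, 0.793)
t=10.000: state=(0.153, 0.041, 0.806)
t=10.500: state=(0.149, 0.034, 0.817)
t=10.720: state=(0.148, 0.032, 0.821)
compare at T: S=0.148, I=0.032, R=0.821

largest component: R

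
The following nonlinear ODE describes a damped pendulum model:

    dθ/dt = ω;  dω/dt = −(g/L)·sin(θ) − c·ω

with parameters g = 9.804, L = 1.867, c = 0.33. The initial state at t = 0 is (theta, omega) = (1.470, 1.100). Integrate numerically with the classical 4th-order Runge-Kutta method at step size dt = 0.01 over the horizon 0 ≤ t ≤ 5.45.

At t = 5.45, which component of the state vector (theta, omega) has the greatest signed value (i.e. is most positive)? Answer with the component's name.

largest component: omega

t=0.000: state=(1.470, 1.100)
step 1 (dt=0.01): k1=(1.100, -5.588), k2=(1.072, -5.581), k3=(1.072, -5.581), k4=(1.044, -5.574); state += dt/6·(k1+2k2+2k3+k4)
t=0.010: state=(1.481, 1.044)
t=0.020: state=(1.491, 0.989)
t=0.030: state=(1.500, 0.933)
continuing one RK4 step at a time; state shown every 20 steps (Δt=0.2):
t=0.200: state=(1.580, 0.014)
t=0.400: state=(1.480, -1.002)
t=0.600: state=(1.185, -1.925)
t=0.800: state=(0.724, -2.630)
t=1.000: state=(0.163, -2.894)
t=1.200: state=(-0.394, -2.585)
t=1.400: state=(-0.841, -1.824)
t=1.600: state=(-1.110, -0.859)
t=1.800: state=(-1.183, 0.129)
t=2.000: state=(-1.064, 1.043)
t=2.200: state=(-0.777, 1.789)
t=2.400: state=(-0.369, 2.226)
t=2.600: state=(0.084, 2.224)
t=2.800: state=(0.491, 1.786)
t=3.000: state=(0.779, 1.060)
t=3.200: state=(0.908, 0.224)
t=3.400: state=(0.870, -0.588)
t=3.600: state=(0.682, -1.269)
t=3.800: state=(0.379, -1.705)
t=4.000: state=(0.023, -1.797)
t=4.200: state=(-0.316, -1.529)
t=4.400: state=(-0.571, -0.987)
t=4.600: state=(-0.701, -0.311)
t=4.800: state=(-0.695, 0.371)
t=5.000: state=(-0.560, 0.951)
t=5.200: state=(-0.328, 1.330)
t=5.400: state=(-0.046, 1.434)
t=5.450: state=(0.025, 1.413)
compare at T: theta=0.025, omega=1.413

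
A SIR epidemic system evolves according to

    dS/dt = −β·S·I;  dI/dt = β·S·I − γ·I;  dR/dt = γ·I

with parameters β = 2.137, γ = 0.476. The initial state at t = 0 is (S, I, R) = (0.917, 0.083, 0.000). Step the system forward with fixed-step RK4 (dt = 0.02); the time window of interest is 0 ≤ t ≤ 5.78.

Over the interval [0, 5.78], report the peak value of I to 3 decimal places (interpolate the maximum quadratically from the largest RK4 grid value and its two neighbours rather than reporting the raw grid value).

t=0.000: state=(0.917, 0.083, 0.000)
step 1 (dt=0.02): k1=(-0.163, 0.123, 0.040), k2=(-0.165, 0.125, 0.040), k3=(-0.165, 0.125, 0.040), k4=(-0.167, 0.126, 0.041); state += dt/6·(k1+2k2+2k3+k4)
t=0.020: state=(0.914, 0.085, 0.001)
t=0.040: state=(0.910, 0.088, 0.002)
t=0.060: state=(0.907, 0.091, 0.002)
continuing one RK4 step at a time; state shown every 10 steps (Δt=0.2):
t=0.200: state=(0.880, 0.111, 0.009)
t=0.400: state=(0.833, 0.145, 0.021)
t=0.600: state=(0.776, 0.187, 0.037)
t=0.800: state=(0.710, 0.233, 0.057)
t=1.000: state=(0.636, 0.283, 0.082)
t=1.200: state=(0.558, 0.332, 0.111)
t=1.400: state=(0.479, 0.376, 0.145)
t=1.600: state=(0.405, 0.413, 0.182)
t=1.800: state=(0.337, 0.440, 0.223)
t=2.000: state=(0.278, 0.456, 0.266)
t=2.200: state=(0.229, 0.462, 0.309)
t=2.400: state=(0.188, 0.459, 0.353)
t=2.600: state=(0.155, 0.449, 0.397)
t=2.800: state=(0.128, 0.433, 0.439)
t=3.000: state=(0.107, 0.414, 0.479)
t=3.200: state=(0.090, 0.393, 0.517)
t=3.400: state=(0.076, 0.370, 0.554)
t=3.600: state=(0.066, 0.347, 0.588)
t=3.800: state=(0.057, 0.324, 0.620)
t=4.000: state=(0.050, 0.301, 0.649)
t=4.200: state=(0.044, 0.279, 0.677)
t=4.400: state=(0.039, 0.258, 0.703)
t=4.600: state=(0.035, 0.239, 0.726)
t=4.800: state=(0.032, 0.220, 0.748)
t=5.000: state=(0.029, 0.203, 0.768)
t=5.200: state=(0.027, 0.187, 0.787)
t=5.400: state=(0.025, 0.171, 0.804)
t=5.600: state=(0.023, 0.157, 0.819)
t=5.780: state=(0.022, 0.146, 0.832)
largest grid value and its neighbours: I(2.200)=0.46198, I(2.220)=0.46205, I(2.240)=0.46204
parabola through these three points peaks at t≈2.227 with I≈0.46206

max I = 0.462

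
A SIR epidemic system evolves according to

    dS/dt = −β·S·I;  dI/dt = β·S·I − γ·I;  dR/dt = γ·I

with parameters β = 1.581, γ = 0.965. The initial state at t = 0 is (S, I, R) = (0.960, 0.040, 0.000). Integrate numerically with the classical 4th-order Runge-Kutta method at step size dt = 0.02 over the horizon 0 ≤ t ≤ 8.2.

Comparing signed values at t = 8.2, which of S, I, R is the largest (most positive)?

t=0.000: state=(0.960, 0.040, 0.000)
step 1 (dt=0.02): k1=(-0.061, 0.022, 0.039), k2=(-0.061, 0.022, 0.039), k3=(-0.061, 0.022, 0.039), k4=(-0.061, 0.022, 0.039); state += dt/6·(k1+2k2+2k3+k4)
t=0.020: state=(0.959, 0.040, 0.001)
t=0.040: state=(0.958, 0.041, 0.002)
t=0.060: state=(0.956, 0.041, 0.002)
continuing one RK4 step at a time; state shown every 25 steps (Δt=0.5):
t=0.500: state=(0.926, 0.052, 0.022)
t=1.000: state=(0.884, 0.066, 0.050)
t=1.500: state=(0.834, 0.080, 0.086)
t=2.000: state=(0.779, 0.094, 0.128)
t=2.500: state=(0.720, 0.104, 0.175)
t=3.000: state=(0.661, 0.111, 0.228)
t=3.500: state=(0.605, 0.113, 0.282)
t=4.000: state=(0.553, 0.110, 0.336)
t=4.500: state=(0.508, 0.104, 0.388)
t=5.000: state=(0.470, 0.094, 0.436)
t=5.500: state=(0.438, 0.083, 0.478)
t=6.000: state=(0.412, 0.072, 0.516)
t=6.500: state=(0.391, 0.061, 0.548)
t=7.000: state=(0.374, 0.051, 0.575)
t=7.500: state=(0.361, 0.042, 0.597)
t=8.000: state=(0.350, 0.034, 0.615)
t=8.200: state=(0.347, 0.032, 0.622)
compare at T: S=0.347, I=0.032, R=0.622

largest component: R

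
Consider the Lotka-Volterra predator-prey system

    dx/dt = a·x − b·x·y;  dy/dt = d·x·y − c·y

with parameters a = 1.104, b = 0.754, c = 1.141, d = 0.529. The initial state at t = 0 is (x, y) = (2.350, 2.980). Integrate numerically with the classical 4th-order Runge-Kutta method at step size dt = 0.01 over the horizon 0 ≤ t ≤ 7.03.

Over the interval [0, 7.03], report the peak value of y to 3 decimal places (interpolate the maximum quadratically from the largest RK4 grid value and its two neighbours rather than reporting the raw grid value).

t=0.000: state=(2.350, 2.980)
step 1 (dt=0.01): k1=(-2.686, 0.304), k2=(-2.673, 0.283), k3=(-2.673, 0.283), k4=(-2.660, 0.263); state += dt/6·(k1+2k2+2k3+k4)
t=0.010: state=(2.323, 2.983)
t=0.020: state=(2.297, 2.985)
t=0.030: state=(2.271, 2.987)
continuing one RK4 step at a time; state shown every 25 steps (Δt=0.25):
t=0.250: state=(1.767, 2.936)
t=0.500: state=(1.365, 2.710)
t=0.750: state=(1.111, 2.396)
t=1.000: state=(0.962, 2.064)
t=1.250: state=(0.885, 1.752)
t=1.500: state=(0.861, 1.478)
t=1.750: state=(0.878, 1.246)
t=2.000: state=(0.932, 1.055)
t=2.250: state=(1.022, 0.903)
t=2.500: state=(1.149, 0.783)
t=2.750: state=(1.318, 0.693)
t=3.000: state=(1.535, 0.629)
t=3.250: state=(1.804, 0.589)
t=3.500: state=(2.131, 0.574)
t=3.750: state=(2.519, 0.587)
t=4.000: state=(2.961, 0.633)
t=4.250: state=(3.436, 0.727)
t=4.500: state=(3.894, 0.887)
t=4.750: state=(4.244, 1.145)
t=5.000: state=(4.358, 1.525)
t=5.250: state=(4.118, 2.017)
t=5.500: state=(3.534, 2.523)
t=5.750: state=(2.788, 2.883)
t=6.000: state=(2.104, 2.990)
t=6.250: state=(1.592, 2.865)
t=6.500: state=(1.252, 2.595)
t=6.750: state=(1.043, 2.268)
t=7.000: state=(0.925, 1.941)
t=7.030: state=(0.915, 1.903)
largest grid value and its neighbours: y(5.970)=2.99110, y(5.980)=2.99123, y(5.990)=2.99097
parabola through these three points peaks at t≈5.978 with y≈2.99123

max y = 2.991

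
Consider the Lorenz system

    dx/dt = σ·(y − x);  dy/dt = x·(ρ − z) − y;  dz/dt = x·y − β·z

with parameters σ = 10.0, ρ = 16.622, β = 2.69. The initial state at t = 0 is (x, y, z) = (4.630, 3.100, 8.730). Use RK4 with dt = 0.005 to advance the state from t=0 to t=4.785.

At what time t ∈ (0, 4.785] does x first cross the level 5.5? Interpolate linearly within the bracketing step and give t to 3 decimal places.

t = 0.138

t=0.000: state=(4.630, 3.100, 8.730)
step 1 (dt=0.005): k1=(-15.300, 33.440, -9.131), k2=(-14.082, 33.159, -8.804), k3=(-14.119, 33.180, -8.800), k4=(-12.935, 32.918, -8.475); state += dt/6·(k1+2k2+2k3+k4)
t=0.005: state=(4.559, 3.266, 8.686)
t=0.010: state=(4.500, 3.429, 8.645)
t=0.015: state=(4.452, 3.591, 8.608)
t=0.135: state=(5.438, 7.446, 8.961)
next step: t=0.140: state=(5.540, 7.618, 9.046) — x has crossed 5.5
linear interpolation between t=0.135 (5.43833) and t=0.140 (5.54048) → t≈0.138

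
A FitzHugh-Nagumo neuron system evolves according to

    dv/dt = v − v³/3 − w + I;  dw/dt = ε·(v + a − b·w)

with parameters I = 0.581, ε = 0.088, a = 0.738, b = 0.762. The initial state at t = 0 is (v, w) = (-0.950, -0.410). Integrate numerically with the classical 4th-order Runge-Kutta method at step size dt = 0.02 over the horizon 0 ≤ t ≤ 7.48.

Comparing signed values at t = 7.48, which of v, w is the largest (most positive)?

t=0.000: state=(-0.950, -0.410)
step 1 (dt=0.02): k1=(0.327, 0.009), k2=(0.327, 0.009), k3=(0.327, 0.009), k4=(0.327, 0.009); state += dt/6·(k1+2k2+2k3+k4)
t=0.020: state=(-0.943, -0.410)
t=0.040: state=(-0.937, -0.410)
t=0.060: state=(-0.930, -0.409)
continuing one RK4 step at a time; state shown every 25 steps (Δt=0.5):
t=0.500: state=(-0.780, -0.402)
t=1.000: state=(-0.579, -0.386)
t=1.500: state=(-0.311, -0.361)
t=2.000: state=(0.089, -0.323)
t=2.500: state=(0.701, -0.264)
t=3.000: state=(1.411, -0.177)
t=3.500: state=(1.826, -0.068)
t=4.000: state=(1.933, 0.048)
t=4.500: state=(1.930, 0.162)
t=5.000: state=(1.898, 0.272)
t=5.500: state=(1.860, 0.376)
t=6.000: state=(1.819, 0.475)
t=6.500: state=(1.778, 0.569)
t=7.000: state=(1.736, 0.659)
t=7.480: state=(1.695, 0.740)
compare at T: v=1.695, w=0.740

largest component: v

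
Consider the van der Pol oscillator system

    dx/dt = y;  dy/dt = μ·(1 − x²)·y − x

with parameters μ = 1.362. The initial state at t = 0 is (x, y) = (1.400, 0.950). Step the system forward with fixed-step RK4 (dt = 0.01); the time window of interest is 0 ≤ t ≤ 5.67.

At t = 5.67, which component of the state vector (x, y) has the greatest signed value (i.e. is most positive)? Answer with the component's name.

t=0.000: state=(1.400, 0.950)
step 1 (dt=0.01): k1=(0.950, -2.642), k2=(0.937, -2.647), k3=(0.937, -2.646), k4=(0.924, -2.650); state += dt/6·(k1+2k2+2k3+k4)
t=0.010: state=(1.409, 0.924)
t=0.020: state=(1.418, 0.897)
t=0.030: state=(1.427, 0.870)
continuing one RK4 step at a time; state shown every 20 steps (Δt=0.2):
t=0.200: state=(1.538, 0.437)
t=0.400: state=(1.583, 0.036)
t=0.600: state=(1.561, -0.236)
t=0.800: state=(1.494, -0.421)
t=1.000: state=(1.395, -0.564)
t=1.200: state=(1.269, -0.697)
t=1.400: state=(1.115, -0.847)
t=1.600: state=(0.928, -1.040)
t=1.800: state=(0.694, -1.311)
t=2.000: state=(0.395, -1.705)
t=2.200: state=(0.001, -2.254)
t=2.400: state=(-0.510, -2.842)
t=2.600: state=(-1.103, -2.939)
t=2.800: state=(-1.617, -2.054)
t=3.000: state=(-1.905, -0.870)
t=3.200: state=(-1.997, -0.128)
t=3.400: state=(-1.983, 0.217)
t=3.600: state=(-1.922, 0.374)
t=3.800: state=(-1.838, 0.460)
t=4.000: state=(-1.740, 0.523)
t=4.200: state=(-1.629, 0.583)
t=4.400: state=(-1.506, 0.652)
t=4.600: state=(-1.367, 0.738)
t=4.800: state=(-1.209, 0.854)
t=5.000: state=(-1.023, 1.015)
t=5.200: state=(-0.798, 1.249)
t=5.400: state=(-0.516, 1.597)
t=5.600: state=(-0.148, 2.105)
t=5.670: state=(0.007, 2.320)
compare at T: x=0.007, y=2.320

largest component: y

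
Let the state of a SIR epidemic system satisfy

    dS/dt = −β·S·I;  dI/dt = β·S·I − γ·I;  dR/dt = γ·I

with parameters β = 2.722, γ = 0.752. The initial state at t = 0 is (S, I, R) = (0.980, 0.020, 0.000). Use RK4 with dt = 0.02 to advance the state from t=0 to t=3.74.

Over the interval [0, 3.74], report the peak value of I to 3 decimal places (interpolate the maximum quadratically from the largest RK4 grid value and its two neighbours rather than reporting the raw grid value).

t=0.000: state=(0.980, 0.020, 0.000)
step 1 (dt=0.02): k1=(-0.053, 0.038, 0.015), k2=(-0.054, 0.039, 0.015), k3=(-0.054, 0.039, 0.015), k4=(-0.055, 0.040, 0.016); state += dt/6·(k1+2k2+2k3+k4)
t=0.020: state=(0.979, 0.021, 0.000)
t=0.040: state=(0.978, 0.022, 0.001)
t=0.060: state=(0.977, 0.022, 0.001)
continuing one RK4 step at a time; state shown every 10 steps (Δt=0.2):
t=0.200: state=(0.967, 0.029, 0.004)
t=0.400: state=(0.949, 0.042, 0.009)
t=0.600: state=(0.923, 0.061, 0.017)
t=0.800: state=(0.887, 0.086, 0.028)
t=1.000: state=(0.839, 0.118, 0.043)
t=1.200: state=(0.779, 0.158, 0.063)
t=1.400: state=(0.706, 0.203, 0.090)
t=1.600: state=(0.624, 0.251, 0.125)
t=1.800: state=(0.538, 0.297, 0.166)
t=2.000: state=(0.453, 0.334, 0.213)
t=2.200: state=(0.375, 0.360, 0.266)
t=2.400: state=(0.307, 0.372, 0.321)
t=2.600: state=(0.250, 0.373, 0.377)
t=2.800: state=(0.205, 0.363, 0.433)
t=3.000: state=(0.169, 0.345, 0.486)
t=3.200: state=(0.141, 0.323, 0.536)
t=3.400: state=(0.119, 0.298, 0.583)
t=3.600: state=(0.102, 0.272, 0.626)
t=3.740: state=(0.092, 0.254, 0.654)
largest grid value and its neighbours: I(2.480)=0.37385, I(2.500)=0.37393, I(2.520)=0.37388
parabola through these three points peaks at t≈2.503 with I≈0.37393

max I = 0.374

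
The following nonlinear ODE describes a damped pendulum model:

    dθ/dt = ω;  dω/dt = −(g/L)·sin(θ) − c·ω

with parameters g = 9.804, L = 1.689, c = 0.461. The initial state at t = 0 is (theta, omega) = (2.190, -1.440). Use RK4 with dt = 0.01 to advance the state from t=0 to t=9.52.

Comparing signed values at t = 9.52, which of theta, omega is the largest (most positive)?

largest component: omega

t=0.000: state=(2.190, -1.440)
step 1 (dt=0.01): k1=(-1.440, -4.063), k2=(-1.460, -4.078), k3=(-1.460, -4.078), k4=(-1.481, -4.093); state += dt/6·(k1+2k2+2k3+k4)
t=0.010: state=(2.175, -1.481)
t=0.020: state=(2.160, -1.522)
t=0.030: state=(2.145, -1.563)
continuing one RK4 step at a time; state shown every 50 steps (Δt=0.5):
t=0.500: state=(0.926, -3.558)
t=1.000: state=(-0.845, -2.750)
t=1.500: state=(-1.461, 0.268)
t=2.000: state=(-0.701, 2.530)
t=2.500: state=(0.587, 2.030)
t=3.000: state=(1.000, -0.411)
t=3.500: state=(0.321, -1.990)
t=4.000: state=(-0.560, -1.146)
t=4.500: state=(-0.653, 0.735)
t=5.000: state=(-0.022, 1.473)
t=5.500: state=(0.503, 0.421)
t=6.000: state=(0.362, -0.872)
t=6.500: state=(-0.155, -0.939)
t=7.000: state=(-0.390, 0.068)
t=7.500: state=(-0.138, 0.792)
t=8.000: state=(0.219, 0.471)
t=8.500: state=(0.253, -0.318)
t=9.000: state=(-0.007, -0.585)
t=9.500: state=(-0.206, -0.130)
t=9.520: state=(-0.208, -0.105)
compare at T: theta=-0.208, omega=-0.105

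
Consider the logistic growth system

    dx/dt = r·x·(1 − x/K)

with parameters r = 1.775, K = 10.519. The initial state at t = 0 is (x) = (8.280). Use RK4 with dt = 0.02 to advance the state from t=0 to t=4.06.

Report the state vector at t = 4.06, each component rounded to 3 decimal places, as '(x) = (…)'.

(x) = (10.517)

t=0.000: state=(8.280)
step 1 (dt=0.02): k1=(3.128), k2=(3.096), k3=(3.097), k4=(3.065); state += dt/6·(k1+2k2+2k3+k4)
t=0.020: state=(8.342)
t=0.040: state=(8.403)
t=0.060: state=(8.462)
continuing one RK4 step at a time; state shown every 10 steps (Δt=0.2):
t=0.200: state=(8.842)
t=0.400: state=(9.285)
t=0.600: state=(9.622)
t=0.800: state=(9.874)
t=1.000: state=(10.058)
t=1.200: state=(10.191)
t=1.400: state=(10.287)
t=1.600: state=(10.355)
t=1.800: state=(10.404)
t=2.000: state=(10.438)
t=2.200: state=(10.462)
t=2.400: state=(10.479)
t=2.600: state=(10.491)
t=2.800: state=(10.499)
t=3.000: state=(10.505)
t=3.200: state=(10.509)
t=3.400: state=(10.512)
t=3.600: state=(10.514)
t=3.800: state=(10.516)
t=4.000: state=(10.517)
t=4.060: state=(10.517)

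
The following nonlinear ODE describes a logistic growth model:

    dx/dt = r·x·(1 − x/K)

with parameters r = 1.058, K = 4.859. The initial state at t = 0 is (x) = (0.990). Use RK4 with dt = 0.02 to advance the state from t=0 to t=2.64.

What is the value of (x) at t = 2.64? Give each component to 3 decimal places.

(x) = (3.921)

t=0.000: state=(0.990)
step 1 (dt=0.02): k1=(0.834), k2=(0.839), k3=(0.839), k4=(0.844); state += dt/6·(k1+2k2+2k3+k4)
t=0.020: state=(1.007)
t=0.040: state=(1.024)
t=0.060: state=(1.041)
continuing one RK4 step at a time; state shown every 5 steps (Δt=0.1):
t=0.100: state=(1.076)
t=0.200: state=(1.167)
t=0.300: state=(1.264)
t=0.400: state=(1.365)
t=0.500: state=(1.471)
t=0.600: state=(1.582)
t=0.700: state=(1.697)
t=0.800: state=(1.816)
t=0.900: state=(1.937)
t=1.000: state=(2.062)
t=1.100: state=(2.188)
t=1.200: state=(2.316)
t=1.300: state=(2.445)
t=1.400: state=(2.573)
t=1.500: state=(2.700)
t=1.600: state=(2.826)
t=1.700: state=(2.950)
t=1.800: state=(3.072)
t=1.900: state=(3.189)
t=2.000: state=(3.303)
t=2.100: state=(3.413)
t=2.200: state=(3.518)
t=2.300: state=(3.618)
t=2.400: state=(3.714)
t=2.500: state=(3.804)
t=2.600: state=(3.888)
t=2.640: state=(3.921)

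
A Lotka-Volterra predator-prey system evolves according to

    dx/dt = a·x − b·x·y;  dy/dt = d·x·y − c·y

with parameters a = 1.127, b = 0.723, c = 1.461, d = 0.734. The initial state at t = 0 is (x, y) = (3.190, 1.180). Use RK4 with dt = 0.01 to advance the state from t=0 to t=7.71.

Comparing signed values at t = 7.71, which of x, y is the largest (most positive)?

t=0.000: state=(3.190, 1.180)
step 1 (dt=0.01): k1=(0.874, 1.039), k2=(0.863, 1.047), k3=(0.863, 1.047), k4=(0.852, 1.056); state += dt/6·(k1+2k2+2k3+k4)
t=0.010: state=(3.199, 1.190)
t=0.020: state=(3.207, 1.201)
t=0.030: state=(3.215, 1.212)
continuing one RK4 step at a time; state shown every 25 steps (Δt=0.25):
t=0.250: state=(3.326, 1.493)
t=0.500: state=(3.248, 1.901)
t=0.750: state=(2.934, 2.334)
t=1.000: state=(2.469, 2.663)
t=1.250: state=(1.994, 2.781)
t=1.500: state=(1.609, 2.682)
t=1.750: state=(1.341, 2.435)
t=2.000: state=(1.176, 2.126)
t=2.250: state=(1.092, 1.815)
t=2.500: state=(1.070, 1.535)
t=2.750: state=(1.099, 1.299)
t=3.000: state=(1.172, 1.109)
t=3.250: state=(1.289, 0.964)
t=3.500: state=(1.450, 0.860)
t=3.750: state=(1.656, 0.793)
t=4.000: state=(1.908, 0.763)
t=4.250: state=(2.203, 0.771)
t=4.500: state=(2.529, 0.826)
t=4.750: state=(2.861, 0.940)
t=5.000: state=(3.148, 1.134)
t=5.250: state=(3.315, 1.428)
t=5.500: state=(3.280, 1.821)
t=5.750: state=(3.007, 2.258)
t=6.000: state=(2.560, 2.616)
t=6.250: state=(2.077, 2.777)
t=6.500: state=(1.671, 2.713)
t=6.750: state=(1.382, 2.487)
t=7.000: state=(1.200, 2.184)
t=7.250: state=(1.103, 1.871)
t=7.500: state=(1.070, 1.583)
t=7.710: state=(1.084, 1.375)
compare at T: x=1.084, y=1.375

largest component: y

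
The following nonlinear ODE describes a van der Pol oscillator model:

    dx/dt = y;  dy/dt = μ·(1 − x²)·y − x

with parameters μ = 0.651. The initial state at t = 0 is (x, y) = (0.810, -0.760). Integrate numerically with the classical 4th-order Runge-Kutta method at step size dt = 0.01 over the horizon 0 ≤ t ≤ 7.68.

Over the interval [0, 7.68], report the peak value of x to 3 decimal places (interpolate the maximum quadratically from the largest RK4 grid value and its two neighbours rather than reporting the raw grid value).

max x = 1.955

t=0.000: state=(0.810, -0.760)
step 1 (dt=0.01): k1=(-0.760, -0.980), k2=(-0.765, -0.981), k3=(-0.765, -0.980), k4=(-0.770, -0.981); state += dt/6·(k1+2k2+2k3+k4)
t=0.010: state=(0.802, -0.770)
t=0.020: state=(0.795, -0.780)
t=0.030: state=(0.787, -0.789)
continuing one RK4 step at a time; state shown every 25 steps (Δt=0.25):
t=0.250: state=(0.589, -1.009)
t=0.500: state=(0.305, -1.269)
t=0.750: state=(-0.045, -1.524)
t=1.000: state=(-0.452, -1.708)
t=1.250: state=(-0.883, -1.692)
t=1.500: state=(-1.273, -1.377)
t=1.750: state=(-1.552, -0.839)
t=2.000: state=(-1.691, -0.283)
t=2.250: state=(-1.704, 0.159)
t=2.500: state=(-1.622, 0.482)
t=2.750: state=(-1.469, 0.731)
t=3.000: state=(-1.258, 0.955)
t=3.250: state=(-0.990, 1.190)
t=3.500: state=(-0.660, 1.465)
t=3.750: state=(-0.254, 1.786)
t=4.000: state=(0.233, 2.101)
t=4.250: state=(0.781, 2.231)
t=4.500: state=(1.312, 1.927)
t=4.750: state=(1.709, 1.210)
t=5.000: state=(1.914, 0.449)
t=5.250: state=(1.952, -0.105)
t=5.500: state=(1.878, -0.458)
t=5.750: state=(1.733, -0.696)
t=6.000: state=(1.534, -0.889)
t=6.250: state=(1.288, -1.083)
t=6.500: state=(0.990, -1.310)
t=6.750: state=(0.628, -1.592)
t=7.000: state=(0.189, -1.930)
t=7.250: state=(-0.335, -2.245)
t=7.500: state=(-0.913, -2.308)
t=7.680: state=(-1.309, -2.044)
largest grid value and its neighbours: x(5.180)=1.95471, x(5.190)=1.95488, x(5.200)=1.95485
parabola through these three points peaks at t≈5.194 with x≈1.95489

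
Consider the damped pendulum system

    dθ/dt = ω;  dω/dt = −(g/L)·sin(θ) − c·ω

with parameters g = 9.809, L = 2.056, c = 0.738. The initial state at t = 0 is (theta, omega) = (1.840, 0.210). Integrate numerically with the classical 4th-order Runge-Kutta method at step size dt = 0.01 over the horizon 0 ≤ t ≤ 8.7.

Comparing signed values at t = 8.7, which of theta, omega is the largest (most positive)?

t=0.000: state=(1.840, 0.210)
step 1 (dt=0.01): k1=(0.210, -4.754), k2=(0.186, -4.735), k3=(0.186, -4.735), k4=(0.163, -4.717); state += dt/6·(k1+2k2+2k3+k4)
t=0.010: state=(1.842, 0.163)
t=0.020: state=(1.843, 0.116)
t=0.030: state=(1.844, 0.069)
continuing one RK4 step at a time; state shown every 50 steps (Δt=0.5):
t=0.500: state=(1.412, -1.816)
t=1.000: state=(0.213, -2.613)
t=1.500: state=(-0.782, -1.094)
t=2.000: state=(-0.831, 0.789)
t=2.500: state=(-0.187, 1.519)
t=3.000: state=(0.420, 0.718)
t=3.500: state=(0.472, -0.454)
t=4.000: state=(0.095, -0.880)
t=4.500: state=(-0.250, -0.393)
t=5.000: state=(-0.265, 0.293)
t=5.500: state=(-0.039, 0.508)
t=6.000: state=(0.152, 0.200)
t=6.500: state=(0.148, -0.192)
t=7.000: state=(0.012, -0.291)
t=7.500: state=(-0.093, -0.097)
t=8.000: state=(-0.081, 0.124)
t=8.500: state=(-0.000, 0.166)
t=8.700: state=(0.030, 0.129)
compare at T: theta=0.030, omega=0.129

largest component: omega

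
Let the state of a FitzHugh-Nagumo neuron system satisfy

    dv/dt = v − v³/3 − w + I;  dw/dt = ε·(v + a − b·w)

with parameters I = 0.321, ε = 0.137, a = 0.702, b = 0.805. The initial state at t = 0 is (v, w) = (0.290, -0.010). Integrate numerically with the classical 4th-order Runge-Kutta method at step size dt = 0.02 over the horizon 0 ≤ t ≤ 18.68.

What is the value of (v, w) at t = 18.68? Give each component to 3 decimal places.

t=0.000: state=(0.290, -0.010)
step 1 (dt=0.02): k1=(0.613, 0.137), k2=(0.617, 0.138), k3=(0.617, 0.138), k4=(0.621, 0.138); state += dt/6·(k1+2k2+2k3+k4)
t=0.020: state=(0.302, -0.007)
t=0.040: state=(0.315, -0.004)
t=0.060: state=(0.328, -0.002)
continuing one RK4 step at a time; state shown every 50 steps (Δt=1):
t=1.000: state=(1.068, 0.169)
t=2.000: state=(1.573, 0.421)
t=3.000: state=(1.581, 0.676)
t=4.000: state=(1.457, 0.894)
t=5.000: state=(1.295, 1.070)
t=6.000: state=(1.095, 1.205)
t=7.000: state=(0.822, 1.295)
t=8.000: state=(0.351, 1.330)
t=9.000: state=(-0.739, 1.266)
t=10.000: state=(-1.880, 1.039)
t=11.000: state=(-1.947, 0.769)
t=12.000: state=(-1.865, 0.532)
t=13.000: state=(-1.778, 0.331)
t=14.000: state=(-1.693, 0.163)
t=15.000: state=(-1.611, 0.023)
t=16.000: state=(-1.531, -0.092)
t=17.000: state=(-1.454, -0.185)
t=18.000: state=(-1.378, -0.258)
t=18.680: state=(-1.329, -0.298)

(v, w) = (-1.329, -0.298)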